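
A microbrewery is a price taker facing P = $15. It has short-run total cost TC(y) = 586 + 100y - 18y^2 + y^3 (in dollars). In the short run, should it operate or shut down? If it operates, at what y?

Variable cost is VC = 100y - 18y^2 + y^3, so AVC = VC/y = 100 - 18y + y^2 and MC = dTC/dy = 100 - 36y + 3y^2.
AVC hits its minimum where MC = AVC, at y = 9, giving min AVC = 100 - 18·9 + 9^2 = $19.
P = $15 lies below min AVC = $19; no output level covers variable cost.
The firm minimizes its loss by shutting down and losing only its fixed cost of $586.

Shut down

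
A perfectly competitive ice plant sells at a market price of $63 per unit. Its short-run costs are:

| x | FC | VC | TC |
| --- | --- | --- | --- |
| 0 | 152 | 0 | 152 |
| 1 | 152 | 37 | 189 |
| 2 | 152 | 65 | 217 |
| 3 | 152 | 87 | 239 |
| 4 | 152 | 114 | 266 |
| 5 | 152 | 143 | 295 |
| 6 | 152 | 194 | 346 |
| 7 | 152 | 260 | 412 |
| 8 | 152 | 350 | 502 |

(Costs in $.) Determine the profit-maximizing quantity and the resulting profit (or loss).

x = 6; profit = $32

Tabulate TR − TC: x=0: -152; x=1: -126; x=2: -91; x=3: -50; x=4: -14; x=5: 20; x=6: 32; x=7: 29; x=8: 2.
Profit is maximized at x = 6. AVC there is 194/6 = $32.33 ≤ P, so producing beats shutting down (which would give -$152).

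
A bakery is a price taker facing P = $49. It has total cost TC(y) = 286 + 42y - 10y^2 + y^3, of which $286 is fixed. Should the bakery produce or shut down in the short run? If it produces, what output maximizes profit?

Strip out fixed cost: VC = 42y - 10y^2 + y^3. Then AVC = 42 - 10y + y^2 and MC = 42 - 20y + 3y^2.
The AVC parabola has its vertex at y = 10/2 = 5, where AVC = 42 - 10·5 + 5^2 = $17.
Because $49 ≥ $17, revenue can cover variable cost; the firm operates.
Solving P = MC: -7 - 20y + 3y^2 = 0 ⇒ y = -1/3 or 7. On the upward-sloping branch, y* = 7.
Check: AVC at y = 7 is $21 ≤ P, so revenue covers variable cost.
Profit = P·y − TC = 49·7 − 433 = -$90, a loss, but smaller than the $286 fixed cost the firm would lose by shutting down.

Produce at y = 7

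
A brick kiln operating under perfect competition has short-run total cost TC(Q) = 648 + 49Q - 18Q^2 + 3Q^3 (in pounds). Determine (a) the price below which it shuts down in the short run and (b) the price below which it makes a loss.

Shutdown price = min AVC. AVC = 49 - 18Q + 3Q^2, with vertex at Q = 3 and minimum £22.
ATC = 648/Q + 49 - 18Q + 3Q^2. Setting dATC/dQ = −648/Q^2 − 18 + 6Q = 0 gives Q = 6 (since 6·6^3 − 18·6^2 = 648).
min ATC = 648/6 + 49 − 18·6 + 3·6^2 = £157. That is the break-even price.
For £22 ≤ P < £157 the firm produces at a loss; below £22 it shuts down.

Shutdown price = £22; break-even price = £157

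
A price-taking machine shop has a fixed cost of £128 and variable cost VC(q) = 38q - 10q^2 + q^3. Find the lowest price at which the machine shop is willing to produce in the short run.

£13 per unit

The shutdown price is the minimum of AVC. VC = 38q - 10q^2 + q^3, so AVC = 38 - 10q + q^2.
dAVC/dq = -10 + 2q = 0 gives q = 5. min AVC = 38 - 10·5 + 5^2 = 13.
For P < £13 the firm produces nothing.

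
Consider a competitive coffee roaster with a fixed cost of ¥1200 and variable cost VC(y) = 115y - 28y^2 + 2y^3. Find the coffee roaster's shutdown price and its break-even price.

Shutdown price = min AVC. AVC = 115 - 28y + 2y^2, with vertex at y = 7 and minimum ¥17.
ATC = 1200/y + 115 - 28y + 2y^2. Setting dATC/dy = −1200/y^2 − 28 + 4y = 0 gives y = 10 (since 4·10^3 − 28·10^2 = 1200).
min ATC = 1200/10 + 115 − 28·10 + 2·10^2 = ¥155. That is the break-even price.
Between these two prices the firm operates at a loss; above ¥155 it earns a profit.

Shutdown price = ¥17; break-even price = ¥155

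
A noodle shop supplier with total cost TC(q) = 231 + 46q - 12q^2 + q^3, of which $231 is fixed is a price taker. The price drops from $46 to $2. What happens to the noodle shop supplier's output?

AVC = 46 - 12q + q^2, minimized at q = 6 where min AVC = $10. MC = 46 - 24q + 3q^2.
With P = $46 above the shutdown price, P = MC gives q = 8.
At P = $2 < min AVC = $10, price no longer covers variable cost at any output, so the firm shuts down: q = 0.

Output falls from 8 to 0 (the firm shuts down)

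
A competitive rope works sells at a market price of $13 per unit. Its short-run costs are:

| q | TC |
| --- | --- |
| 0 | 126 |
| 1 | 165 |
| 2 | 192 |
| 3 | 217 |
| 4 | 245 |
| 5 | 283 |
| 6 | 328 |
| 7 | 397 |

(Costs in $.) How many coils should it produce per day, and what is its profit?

Profit at each row (π = 13q − TC): q=0: -126; q=1: -152; q=2: -166; q=3: -178; q=4: -193; q=5: -218; q=6: -250; q=7: -306.
Profit is highest at q = 0. Equivalently, the lowest AVC in the table is 119/4 ≈ $29.75 at q = 4, and P = $13 falls below it — price never covers variable cost, so the firm shuts down and loses only its fixed cost.

q = 0 (shut down); profit = -$126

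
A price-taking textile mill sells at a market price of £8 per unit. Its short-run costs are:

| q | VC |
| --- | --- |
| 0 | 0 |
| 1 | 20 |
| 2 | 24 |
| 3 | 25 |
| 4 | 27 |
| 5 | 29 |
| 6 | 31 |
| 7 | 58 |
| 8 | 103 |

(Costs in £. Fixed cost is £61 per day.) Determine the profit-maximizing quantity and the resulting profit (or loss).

Profit at each row (π = 8q − TC): q=0: -61; q=1: -73; q=2: -69; q=3: -62; q=4: -56; q=5: -50; q=6: -44; q=7: -63; q=8: -100.
Profit is maximized at q = 6. AVC there is 31/6 = £5.17 ≤ P, so producing beats shutting down (which would give -£61).

q = 6; profit = -£44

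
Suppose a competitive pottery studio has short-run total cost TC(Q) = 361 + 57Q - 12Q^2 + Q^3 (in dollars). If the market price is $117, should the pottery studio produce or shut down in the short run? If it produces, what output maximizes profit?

Produce at Q = 10

Strip out fixed cost: VC = 57Q - 12Q^2 + Q^3. Then AVC = 57 - 12Q + Q^2 and MC = 57 - 24Q + 3Q^2.
AVC is minimized where dAVC/dQ = -12 + 2Q = 0, at Q = 6; min AVC = 57 - 12·6 + 6^2 = $21.
Because $117 ≥ $21, revenue can cover variable cost; the firm operates.
Solving P = MC: -60 - 24Q + 3Q^2 = 0 ⇒ Q = -2 or 10. On the upward-sloping branch, Q* = 10.
Check: AVC at Q = 10 is $37 ≤ P, so revenue covers variable cost.
Profit = P·Q − TC = 117·10 − 731 = $439.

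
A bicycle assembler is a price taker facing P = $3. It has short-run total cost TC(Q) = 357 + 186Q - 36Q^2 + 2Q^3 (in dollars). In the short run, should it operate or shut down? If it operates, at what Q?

Shut down

Variable cost is VC = 186Q - 36Q^2 + 2Q^3, so AVC = VC/Q = 186 - 36Q + 2Q^2 and MC = dTC/dQ = 186 - 72Q + 6Q^2.
AVC hits its minimum where MC = AVC, at Q = 9, giving min AVC = 186 - 36·9 + 2·9^2 = $24.
P = $3 lies below min AVC = $24; no output level covers variable cost.
Best response: produce nothing and absorb the $357 fixed cost.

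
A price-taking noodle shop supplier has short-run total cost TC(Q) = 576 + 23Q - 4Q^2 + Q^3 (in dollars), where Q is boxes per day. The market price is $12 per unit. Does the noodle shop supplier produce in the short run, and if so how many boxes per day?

Shut down

Variable cost is VC = 23Q - 4Q^2 + Q^3, so AVC = VC/Q = 23 - 4Q + Q^2 and MC = dTC/dQ = 23 - 8Q + 3Q^2.
The AVC parabola has its vertex at Q = 4/2 = 2, where AVC = 23 - 4·2 + 2^2 = $19.
Since P = $12 < min AVC = $19, price fails to cover variable cost at any output.
Best response: produce nothing and absorb the $576 fixed cost.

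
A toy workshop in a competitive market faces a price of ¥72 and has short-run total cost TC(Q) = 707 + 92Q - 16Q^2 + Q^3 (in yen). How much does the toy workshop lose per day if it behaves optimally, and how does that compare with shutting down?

Profit = -¥307 at Q = 10

AVC = 92 - 16Q + Q^2; min AVC = ¥28 at Q = 8. Since P = ¥72 ≥ min AVC, the firm produces.
MC = 92 - 32Q + 3Q^2. Setting P = MC and taking the root on the rising branch gives Q* = 10.
TR = 72·10 = 720. TC = 707 + 320 = 1027. Profit = 720 − 1027 = -¥307.
That loss of ¥307 beats the ¥707 the firm would lose by shutting down; producing recovers ¥400 of fixed cost.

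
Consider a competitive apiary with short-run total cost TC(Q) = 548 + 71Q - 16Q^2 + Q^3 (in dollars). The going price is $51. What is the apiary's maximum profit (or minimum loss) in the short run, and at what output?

AVC = 71 - 16Q + Q^2; min AVC = $7 at Q = 8. Since P = $51 ≥ min AVC, the firm produces.
With MC = 71 - 32Q + 3Q^2, P = MC on the upward-sloping part at Q* = 10.
TR = 51·10 = 510. TC = 548 + 110 = 658. Profit = 510 − 658 = -$148.
By producing, the firm covers all variable cost plus $400 of fixed cost; shutting down would lose the full $548.

Profit = -$148 at Q = 10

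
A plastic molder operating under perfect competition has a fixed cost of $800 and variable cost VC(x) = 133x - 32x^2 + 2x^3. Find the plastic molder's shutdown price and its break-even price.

Shutdown price = min AVC. AVC = 133 - 32x + 2x^2, with vertex at x = 8 and minimum $5.
ATC = 800/x + 133 - 32x + 2x^2. Setting dATC/dx = −800/x^2 − 32 + 4x = 0 gives x = 10 (since 4·10^3 − 32·10^2 = 800).
min ATC = 800/10 + 133 − 32·10 + 2·10^2 = $93. That is the break-even price.
For $5 ≤ P < $93 the firm produces at a loss; below $5 it shuts down.

Shutdown price = $5; break-even price = $93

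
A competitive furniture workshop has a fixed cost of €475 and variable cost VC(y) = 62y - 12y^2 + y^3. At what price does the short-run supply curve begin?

€26 per unit

Short-run supply begins at min AVC. From VC = 62y - 12y^2 + y^3, AVC = 62 - 12y + y^2.
At the minimum of AVC, MC = AVC. MC = 62 - 24y + 3y^2; setting MC = AVC gives 2y^2 - 12y = 0, so y = 6. min AVC = 26.
The firm shuts down for any P below €26.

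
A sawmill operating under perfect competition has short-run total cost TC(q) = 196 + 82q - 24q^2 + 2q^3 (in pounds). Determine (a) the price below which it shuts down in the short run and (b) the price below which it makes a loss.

Shutdown price = £10; break-even price = £40

Shutdown price = min AVC. AVC = 82 - 24q + 2q^2, with vertex at q = 6 and minimum £10.
ATC = 196/q + 82 - 24q + 2q^2. Setting dATC/dq = −196/q^2 − 24 + 4q = 0 gives q = 7 (since 4·7^3 − 24·7^2 = 196).
min ATC = 196/7 + 82 − 24·7 + 2·7^2 = £40. That is the break-even price.
For £10 ≤ P < £40 the firm produces at a loss; below £10 it shuts down.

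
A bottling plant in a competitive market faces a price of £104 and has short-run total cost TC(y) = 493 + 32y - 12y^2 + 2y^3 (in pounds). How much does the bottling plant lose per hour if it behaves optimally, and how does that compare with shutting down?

Profit = -£61 at y = 6

AVC = 32 - 12y + 2y^2; min AVC = £14 at y = 3. Since P = £104 ≥ min AVC, the firm produces.
MC = 32 - 24y + 6y^2. Setting P = MC and taking the root on the rising branch gives y* = 6.
TR = 104·6 = 624. TC = 493 + 192 = 685. Profit = 624 − 685 = -£61.
Shutting down would mean losing the fixed cost of £493, so operating at a loss of £61 is better by £432.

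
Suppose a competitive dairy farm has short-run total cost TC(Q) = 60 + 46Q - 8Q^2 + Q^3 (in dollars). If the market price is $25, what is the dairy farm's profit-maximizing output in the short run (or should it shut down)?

Shut down

Strip out fixed cost: VC = 46Q - 8Q^2 + Q^3. Then AVC = 46 - 8Q + Q^2 and MC = 46 - 16Q + 3Q^2.
The AVC parabola has its vertex at Q = 8/2 = 4, where AVC = 46 - 8·4 + 4^2 = $30.
Since P = $25 < min AVC = $30, price fails to cover variable cost at any output.
The firm minimizes its loss by shutting down and losing only its fixed cost of $60.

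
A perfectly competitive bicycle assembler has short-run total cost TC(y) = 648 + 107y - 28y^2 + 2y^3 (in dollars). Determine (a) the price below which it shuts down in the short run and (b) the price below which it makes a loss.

Shutdown price = $9; break-even price = $89

AVC = 107 - 28y + 2y^2; minimized at y = 7, giving min AVC = $9. That is the shutdown price.
ATC = 648/y + 107 - 28y + 2y^2. Setting dATC/dy = −648/y^2 − 28 + 4y = 0 gives y = 9 (since 4·9^3 − 28·9^2 = 648).
min ATC = 648/9 + 107 − 28·9 + 2·9^2 = $89. That is the break-even price.
For $9 ≤ P < $89 the firm produces at a loss; below $9 it shuts down.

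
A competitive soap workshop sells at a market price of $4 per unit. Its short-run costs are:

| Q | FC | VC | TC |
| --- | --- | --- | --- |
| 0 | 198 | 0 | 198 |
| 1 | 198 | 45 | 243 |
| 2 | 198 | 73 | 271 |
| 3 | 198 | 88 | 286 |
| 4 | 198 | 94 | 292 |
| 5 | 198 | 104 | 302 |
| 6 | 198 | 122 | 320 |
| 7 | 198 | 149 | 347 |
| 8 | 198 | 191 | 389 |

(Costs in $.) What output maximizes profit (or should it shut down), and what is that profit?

Tabulate TR − TC: Q=0: -198; Q=1: -239; Q=2: -263; Q=3: -274; Q=4: -276; Q=5: -282; Q=6: -296; Q=7: -319; Q=8: -357.
Profit is highest at Q = 0. Equivalently, the lowest AVC in the table is 122/6 ≈ $20.33 at Q = 6, and P = $4 falls below it — price never covers variable cost, so the firm shuts down and loses only its fixed cost.

Q = 0 (shut down); profit = -$198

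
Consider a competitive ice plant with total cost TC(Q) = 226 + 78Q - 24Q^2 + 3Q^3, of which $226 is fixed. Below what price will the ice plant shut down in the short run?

$30 per unit

The firm shuts down when price falls below the minimum of average variable cost. AVC = VC/Q = 78 - 24Q + 3Q^2.
At the minimum of AVC, MC = AVC. MC = 78 - 48Q + 9Q^2; setting MC = AVC gives 6Q^2 - 24Q = 0, so Q = 4. min AVC = 30.
The firm shuts down for any P below $30.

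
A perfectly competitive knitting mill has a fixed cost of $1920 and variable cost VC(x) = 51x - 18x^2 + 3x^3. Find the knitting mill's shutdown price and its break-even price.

AVC = 51 - 18x + 3x^2; minimized at x = 3, giving min AVC = $24. That is the shutdown price.
ATC = 1920/x + 51 - 18x + 3x^2. Setting dATC/dx = −1920/x^2 − 18 + 6x = 0 gives x = 8 (since 6·8^3 − 18·8^2 = 1920).
min ATC = 1920/8 + 51 − 18·8 + 3·8^2 = $339. That is the break-even price.
For $24 ≤ P < $339 the firm produces at a loss; below $24 it shuts down.

Shutdown price = $24; break-even price = $339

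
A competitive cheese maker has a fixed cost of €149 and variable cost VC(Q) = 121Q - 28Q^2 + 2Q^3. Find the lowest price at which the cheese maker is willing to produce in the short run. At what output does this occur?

€23 per unit, at Q = 7

The shutdown price is the minimum of AVC. VC = 121Q - 28Q^2 + 2Q^3, so AVC = 121 - 28Q + 2Q^2.
dAVC/dQ = -28 + 4Q = 0 gives Q = 7. min AVC = 121 - 28·7 + 2·7^2 = 23.
For P < €23 the firm produces nothing.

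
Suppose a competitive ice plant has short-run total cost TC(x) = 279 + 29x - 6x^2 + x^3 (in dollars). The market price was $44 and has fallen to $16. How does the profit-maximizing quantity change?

Output falls from 5 to 0 (the firm shuts down)

AVC = 29 - 6x + x^2, minimized at x = 3 where min AVC = $20. MC = 29 - 12x + 3x^2.
At P = $44 ≥ min AVC, set P = MC on the rising branch: x = 5.
At P = $16 < min AVC = $20, price no longer covers variable cost at any output, so the firm shuts down: x = 0.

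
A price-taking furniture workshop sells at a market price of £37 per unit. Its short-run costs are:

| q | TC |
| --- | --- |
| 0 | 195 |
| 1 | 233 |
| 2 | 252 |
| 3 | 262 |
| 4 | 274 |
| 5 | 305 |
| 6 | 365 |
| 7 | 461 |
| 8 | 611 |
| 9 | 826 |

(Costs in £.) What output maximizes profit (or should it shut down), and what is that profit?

q = 5; profit = -£120

Profit at each row (π = 37q − TC): q=0: -195; q=1: -196; q=2: -178; q=3: -151; q=4: -126; q=5: -120; q=6: -143; q=7: -202; q=8: -315; q=9: -493.
Profit is maximized at q = 5. AVC there is 110/5 = £22 ≤ P, so producing beats shutting down (which would give -£195).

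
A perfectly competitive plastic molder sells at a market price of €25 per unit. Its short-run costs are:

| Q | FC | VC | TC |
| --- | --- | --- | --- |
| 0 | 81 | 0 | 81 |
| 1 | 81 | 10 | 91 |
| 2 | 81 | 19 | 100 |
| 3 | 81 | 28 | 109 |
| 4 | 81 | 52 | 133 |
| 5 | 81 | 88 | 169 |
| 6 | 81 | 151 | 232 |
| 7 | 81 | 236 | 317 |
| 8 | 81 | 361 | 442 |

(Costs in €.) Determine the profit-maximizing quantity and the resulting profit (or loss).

Compute π = P·Q − TC at each output: Q=0: -81; Q=1: -66; Q=2: -50; Q=3: -34; Q=4: -33; Q=5: -44; Q=6: -82; Q=7: -142; Q=8: -242.
Profit is maximized at Q = 4. AVC there is 52/4 = €13 ≤ P, so producing beats shutting down (which would give -€81).

Q = 4; profit = -€33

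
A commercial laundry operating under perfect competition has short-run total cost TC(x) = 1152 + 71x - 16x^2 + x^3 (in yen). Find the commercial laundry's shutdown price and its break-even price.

Shutdown price = ¥7; break-even price = ¥119

AVC = 71 - 16x + x^2; minimized at x = 8, giving min AVC = ¥7. That is the shutdown price.
ATC = 1152/x + 71 - 16x + x^2. Setting dATC/dx = −1152/x^2 − 16 + 2x = 0 gives x = 12 (since 2·12^3 − 16·12^2 = 1152).
min ATC = 1152/12 + 71 − 16·12 + 12^2 = ¥119. That is the break-even price.
Between these two prices the firm operates at a loss; above ¥119 it earns a profit.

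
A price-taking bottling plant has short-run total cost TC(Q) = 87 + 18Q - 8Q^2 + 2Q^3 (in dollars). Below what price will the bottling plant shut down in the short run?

$10 per unit

Short-run supply begins at min AVC. From VC = 18Q - 8Q^2 + 2Q^3, AVC = 18 - 8Q + 2Q^2.
At the minimum of AVC, MC = AVC. MC = 18 - 16Q + 6Q^2; setting MC = AVC gives 4Q^2 - 8Q = 0, so Q = 2. min AVC = 10.
The firm shuts down for any P below $10.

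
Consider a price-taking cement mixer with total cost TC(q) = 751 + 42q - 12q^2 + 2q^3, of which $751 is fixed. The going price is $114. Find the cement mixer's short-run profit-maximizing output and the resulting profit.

AVC = 42 - 12q + 2q^2; min AVC = $24 at q = 3. Since P = $114 ≥ min AVC, the firm produces.
With MC = 42 - 24q + 6q^2, P = MC on the upward-sloping part at q* = 6.
TR = 114·6 = 684. TC = 751 + 252 = 1003. Profit = 684 − 1003 = -$319.
By producing, the firm covers all variable cost plus $432 of fixed cost; shutting down would lose the full $751.

Profit = -$319 at q = 6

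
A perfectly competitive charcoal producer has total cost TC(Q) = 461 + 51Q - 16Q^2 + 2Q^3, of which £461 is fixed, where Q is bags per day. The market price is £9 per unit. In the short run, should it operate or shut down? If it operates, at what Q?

Shut down

From TC, MC = TC'(Q) = 51 - 32Q + 6Q^2 and AVC = VC/Q = 51 - 16Q + 2Q^2.
The AVC parabola has its vertex at Q = 16/4 = 4, where AVC = 51 - 16·4 + 2·4^2 = £19.
With P < min AVC (£9 < £19), every unit sold adds to the loss.
The firm minimizes its loss by shutting down and losing only its fixed cost of £461.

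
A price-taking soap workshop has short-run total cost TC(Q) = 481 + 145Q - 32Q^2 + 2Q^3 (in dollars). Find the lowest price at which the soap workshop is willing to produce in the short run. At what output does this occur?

$17 per unit, at Q = 8

Short-run supply begins at min AVC. From VC = 145Q - 32Q^2 + 2Q^3, AVC = 145 - 32Q + 2Q^2.
dAVC/dQ = -32 + 4Q = 0 gives Q = 8. min AVC = 145 - 32·8 + 2·8^2 = 17.
The firm shuts down for any P below $17.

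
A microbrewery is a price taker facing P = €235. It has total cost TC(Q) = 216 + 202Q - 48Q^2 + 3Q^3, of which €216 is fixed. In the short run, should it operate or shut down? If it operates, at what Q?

Produce at Q = 11

Variable cost is VC = 202Q - 48Q^2 + 3Q^3, so AVC = VC/Q = 202 - 48Q + 3Q^2 and MC = dTC/dQ = 202 - 96Q + 9Q^2.
The AVC parabola has its vertex at Q = 48/6 = 8, where AVC = 202 - 48·8 + 3·8^2 = €10.
Because €235 ≥ €10, revenue can cover variable cost; the firm operates.
Solving P = MC: -33 - 96Q + 9Q^2 = 0 ⇒ Q = -1/3 or 11. On the upward-sloping branch, Q* = 11.
Check: AVC at Q = 11 is €37 ≤ P, so revenue covers variable cost.
Profit = P·Q − TC = 235·11 − 623 = €1962.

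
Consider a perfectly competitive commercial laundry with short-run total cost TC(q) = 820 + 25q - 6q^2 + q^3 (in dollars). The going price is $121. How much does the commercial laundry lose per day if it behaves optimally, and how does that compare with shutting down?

AVC = 25 - 6q + q^2; min AVC = $16 at q = 3. Since P = $121 ≥ min AVC, the firm produces.
With MC = 25 - 12q + 3q^2, P = MC on the upward-sloping part at q* = 8.
TR = 121·8 = 968. TC = 820 + 328 = 1148. Profit = 968 − 1148 = -$180.
That loss of $180 beats the $820 the firm would lose by shutting down; producing recovers $640 of fixed cost.

Profit = -$180 at q = 8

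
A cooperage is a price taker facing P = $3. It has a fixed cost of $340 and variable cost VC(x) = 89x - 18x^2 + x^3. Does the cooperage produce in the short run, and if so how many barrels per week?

Shut down

Strip out fixed cost: VC = 89x - 18x^2 + x^3. Then AVC = 89 - 18x + x^2 and MC = 89 - 36x + 3x^2.
AVC hits its minimum where MC = AVC, at x = 9, giving min AVC = 89 - 18·9 + 9^2 = $8.
Since P = $3 < min AVC = $8, price fails to cover variable cost at any output.
Shutting down limits the loss to fixed cost, $340.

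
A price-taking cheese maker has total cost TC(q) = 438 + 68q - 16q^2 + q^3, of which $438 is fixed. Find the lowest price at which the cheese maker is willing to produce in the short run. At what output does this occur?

$4 per unit, at q = 8

The shutdown price is the minimum of AVC. VC = 68q - 16q^2 + q^3, so AVC = 68 - 16q + q^2.
dAVC/dq = -16 + 2q = 0 gives q = 8. min AVC = 68 - 16·8 + 8^2 = 4.
So the shutdown price is $4.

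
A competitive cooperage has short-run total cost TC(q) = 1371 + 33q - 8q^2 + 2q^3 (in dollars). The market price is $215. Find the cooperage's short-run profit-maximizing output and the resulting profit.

AVC = 33 - 8q + 2q^2 has its minimum $25 at q = 2; price $215 clears that bar, so the firm operates.
MC = 33 - 16q + 6q^2. Setting P = MC and taking the root on the rising branch gives q* = 7.
TR = 215·7 = 1505. TC = 1371 + 525 = 1896. Profit = 1505 − 1896 = -$391.
By producing, the firm covers all variable cost plus $980 of fixed cost; shutting down would lose the full $1371.

Profit = -$391 at q = 7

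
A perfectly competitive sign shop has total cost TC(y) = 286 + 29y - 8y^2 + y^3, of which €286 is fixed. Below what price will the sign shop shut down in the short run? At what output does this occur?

€13 per unit, at y = 4

The firm shuts down when price falls below the minimum of average variable cost. AVC = VC/y = 29 - 8y + y^2.
At the minimum of AVC, MC = AVC. MC = 29 - 16y + 3y^2; setting MC = AVC gives 2y^2 - 8y = 0, so y = 4. min AVC = 13.
For P < €13 the firm produces nothing.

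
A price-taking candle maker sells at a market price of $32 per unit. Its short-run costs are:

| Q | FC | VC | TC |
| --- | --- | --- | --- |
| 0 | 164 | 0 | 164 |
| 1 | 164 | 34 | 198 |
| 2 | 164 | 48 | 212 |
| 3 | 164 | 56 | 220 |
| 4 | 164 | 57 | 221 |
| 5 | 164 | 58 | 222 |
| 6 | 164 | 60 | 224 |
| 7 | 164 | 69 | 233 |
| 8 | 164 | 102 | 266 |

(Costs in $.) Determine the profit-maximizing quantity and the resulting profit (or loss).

Profit at each row (π = 32Q − TC): Q=0: -164; Q=1: -166; Q=2: -148; Q=3: -124; Q=4: -93; Q=5: -62; Q=6: -32; Q=7: -9; Q=8: -10.
Profit is maximized at Q = 7. AVC there is 69/7 = $9.86 ≤ P, so producing beats shutting down (which would give -$164).

Q = 7; profit = -$9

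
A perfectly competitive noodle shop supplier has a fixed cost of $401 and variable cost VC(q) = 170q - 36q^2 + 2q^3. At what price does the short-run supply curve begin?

$8 per unit

The firm shuts down when price falls below the minimum of average variable cost. AVC = VC/q = 170 - 36q + 2q^2.
At the minimum of AVC, MC = AVC. MC = 170 - 72q + 6q^2; setting MC = AVC gives 4q^2 - 36q = 0, so q = 9. min AVC = 8.
For P < $8 the firm produces nothing.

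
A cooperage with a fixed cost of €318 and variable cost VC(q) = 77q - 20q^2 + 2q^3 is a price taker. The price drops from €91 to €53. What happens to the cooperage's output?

Output falls from 7 to 6

MC = 77 - 40q + 6q^2; the shutdown threshold is min AVC = €27 (at q = 5).
At P = €91 ≥ min AVC, set P = MC on the rising branch: q = 7.
At P = €53 ≥ min AVC, set P = MC: q = 6. The firm stays open but cuts output.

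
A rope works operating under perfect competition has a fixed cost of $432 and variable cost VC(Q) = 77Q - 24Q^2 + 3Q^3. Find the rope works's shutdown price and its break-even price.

AVC = 77 - 24Q + 3Q^2; minimized at Q = 4, giving min AVC = $29. That is the shutdown price.
ATC = 432/Q + 77 - 24Q + 3Q^2. Setting dATC/dQ = −432/Q^2 − 24 + 6Q = 0 gives Q = 6 (since 6·6^3 − 24·6^2 = 432).
min ATC = 432/6 + 77 − 24·6 + 3·6^2 = $113. That is the break-even price.
For $29 ≤ P < $113 the firm produces at a loss; below $29 it shuts down.

Shutdown price = $29; break-even price = $113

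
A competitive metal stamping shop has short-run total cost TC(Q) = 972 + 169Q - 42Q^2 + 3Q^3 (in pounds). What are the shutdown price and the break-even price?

Shutdown price = £22; break-even price = £142

AVC = 169 - 42Q + 3Q^2; minimized at Q = 7, giving min AVC = £22. That is the shutdown price.
ATC = 972/Q + 169 - 42Q + 3Q^2. Setting dATC/dQ = −972/Q^2 − 42 + 6Q = 0 gives Q = 9 (since 6·9^3 − 42·9^2 = 972).
min ATC = 972/9 + 169 − 42·9 + 3·9^2 = £142. That is the break-even price.
Between these two prices the firm operates at a loss; above £142 it earns a profit.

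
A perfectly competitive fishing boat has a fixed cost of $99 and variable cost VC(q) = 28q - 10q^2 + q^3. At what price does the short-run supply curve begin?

$3 per unit

Short-run supply begins at min AVC. From VC = 28q - 10q^2 + q^3, AVC = 28 - 10q + q^2.
At the minimum of AVC, MC = AVC. MC = 28 - 20q + 3q^2; setting MC = AVC gives 2q^2 - 10q = 0, so q = 5. min AVC = 3.
The firm shuts down for any P below $3.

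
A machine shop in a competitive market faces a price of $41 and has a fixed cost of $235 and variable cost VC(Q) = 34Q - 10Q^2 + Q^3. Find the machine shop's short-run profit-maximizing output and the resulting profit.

Profit = -$39 at Q = 7

AVC = 34 - 10Q + Q^2; min AVC = $9 at Q = 5. Since P = $41 ≥ min AVC, the firm produces.
With MC = 34 - 20Q + 3Q^2, P = MC on the upward-sloping part at Q* = 7.
TR = 41·7 = 287. TC = 235 + 91 = 326. Profit = 287 − 326 = -$39.
By producing, the firm covers all variable cost plus $196 of fixed cost; shutting down would lose the full $235.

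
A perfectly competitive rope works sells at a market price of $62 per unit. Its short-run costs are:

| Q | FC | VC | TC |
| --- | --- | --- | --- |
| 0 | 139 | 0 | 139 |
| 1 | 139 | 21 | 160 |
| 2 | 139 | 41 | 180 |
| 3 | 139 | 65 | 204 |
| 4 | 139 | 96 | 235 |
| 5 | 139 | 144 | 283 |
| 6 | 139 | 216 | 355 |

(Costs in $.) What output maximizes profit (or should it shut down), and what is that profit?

Compute π = P·Q − TC at each output: Q=0: -139; Q=1: -98; Q=2: -56; Q=3: -18; Q=4: 13; Q=5: 27; Q=6: 17.
Profit is maximized at Q = 5. AVC there is 144/5 = $28.80 ≤ P, so producing beats shutting down (which would give -$139).

Q = 5; profit = $27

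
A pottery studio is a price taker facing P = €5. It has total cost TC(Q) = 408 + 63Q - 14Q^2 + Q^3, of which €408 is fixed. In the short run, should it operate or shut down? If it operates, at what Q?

Shut down

From TC, MC = TC'(Q) = 63 - 28Q + 3Q^2 and AVC = VC/Q = 63 - 14Q + Q^2.
The AVC parabola has its vertex at Q = 14/2 = 7, where AVC = 63 - 14·7 + 7^2 = €14.
With P < min AVC (€5 < €14), every unit sold adds to the loss.
Shutting down limits the loss to fixed cost, €408.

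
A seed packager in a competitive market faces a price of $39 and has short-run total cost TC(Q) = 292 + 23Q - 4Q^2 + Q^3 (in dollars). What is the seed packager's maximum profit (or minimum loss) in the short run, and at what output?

AVC = 23 - 4Q + Q^2; min AVC = $19 at Q = 2. Since P = $39 ≥ min AVC, the firm produces.
MC = 23 - 8Q + 3Q^2. Setting P = MC and taking the root on the rising branch gives Q* = 4.
TR = 39·4 = 156. TC = 292 + 92 = 384. Profit = 156 − 384 = -$228.
That loss of $228 beats the $292 the firm would lose by shutting down; producing recovers $64 of fixed cost.

Profit = -$228 at Q = 4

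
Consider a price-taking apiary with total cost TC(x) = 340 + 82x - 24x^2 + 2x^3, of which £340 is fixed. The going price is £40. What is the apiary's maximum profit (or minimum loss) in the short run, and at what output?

Profit = -£144 at x = 7

AVC = 82 - 24x + 2x^2; min AVC = £10 at x = 6. Since P = £40 ≥ min AVC, the firm produces.
MC = 82 - 48x + 6x^2. Setting P = MC and taking the root on the rising branch gives x* = 7.
TR = 40·7 = 280. TC = 340 + 84 = 424. Profit = 280 − 424 = -£144.
By producing, the firm covers all variable cost plus £196 of fixed cost; shutting down would lose the full £340.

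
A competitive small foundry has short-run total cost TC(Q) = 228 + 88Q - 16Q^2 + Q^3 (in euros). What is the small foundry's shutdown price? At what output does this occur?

Short-run supply begins at min AVC. From VC = 88Q - 16Q^2 + Q^3, AVC = 88 - 16Q + Q^2.
At the minimum of AVC, MC = AVC. MC = 88 - 32Q + 3Q^2; setting MC = AVC gives 2Q^2 - 16Q = 0, so Q = 8. min AVC = 24.
The firm shuts down for any P below €24.

€24 per unit, at Q = 8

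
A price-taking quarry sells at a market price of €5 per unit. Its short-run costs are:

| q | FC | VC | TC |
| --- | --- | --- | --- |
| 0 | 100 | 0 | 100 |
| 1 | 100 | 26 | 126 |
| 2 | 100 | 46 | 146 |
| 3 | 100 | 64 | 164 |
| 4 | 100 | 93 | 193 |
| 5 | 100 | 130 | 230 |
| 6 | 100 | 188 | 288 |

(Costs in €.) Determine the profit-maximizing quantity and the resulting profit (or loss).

Compute π = P·q − TC at each output: q=0: -100; q=1: -121; q=2: -136; q=3: -149; q=4: -173; q=5: -205; q=6: -258.
Profit is highest at q = 0. Equivalently, the lowest AVC in the table is 64/3 ≈ €21.33 at q = 3, and P = €5 falls below it — price never covers variable cost, so the firm shuts down and loses only its fixed cost.

q = 0 (shut down); profit = -€100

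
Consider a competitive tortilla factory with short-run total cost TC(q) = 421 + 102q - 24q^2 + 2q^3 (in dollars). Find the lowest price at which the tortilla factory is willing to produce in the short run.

$30 per unit

The firm shuts down when price falls below the minimum of average variable cost. AVC = VC/q = 102 - 24q + 2q^2.
dAVC/dq = -24 + 4q = 0 gives q = 6. min AVC = 102 - 24·6 + 2·6^2 = 30.
So the shutdown price is $30.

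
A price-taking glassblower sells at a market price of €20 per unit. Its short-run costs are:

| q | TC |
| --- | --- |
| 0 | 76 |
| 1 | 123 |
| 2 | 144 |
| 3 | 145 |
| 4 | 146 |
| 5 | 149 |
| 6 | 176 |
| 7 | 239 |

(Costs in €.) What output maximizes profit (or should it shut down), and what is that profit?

Tabulate TR − TC: q=0: -76; q=1: -103; q=2: -104; q=3: -85; q=4: -66; q=5: -49; q=6: -56; q=7: -99.
Profit is maximized at q = 5. AVC there is 73/5 = €14.60 ≤ P, so producing beats shutting down (which would give -€76).

q = 5; profit = -€49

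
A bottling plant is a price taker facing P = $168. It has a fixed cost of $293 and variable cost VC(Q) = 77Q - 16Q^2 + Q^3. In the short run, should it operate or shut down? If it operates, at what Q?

Produce at Q = 13

From TC, MC = TC'(Q) = 77 - 32Q + 3Q^2 and AVC = VC/Q = 77 - 16Q + Q^2.
AVC hits its minimum where MC = AVC, at Q = 8, giving min AVC = 77 - 16·8 + 8^2 = $13.
Because $168 ≥ $13, revenue can cover variable cost; the firm operates.
Solving P = MC: -91 - 32Q + 3Q^2 = 0 ⇒ Q = -7/3 or 13. On the upward-sloping branch, Q* = 13.
Check: AVC at Q = 13 is $38 ≤ P, so revenue covers variable cost.
Profit = P·Q − TC = 168·13 − 787 = $1397.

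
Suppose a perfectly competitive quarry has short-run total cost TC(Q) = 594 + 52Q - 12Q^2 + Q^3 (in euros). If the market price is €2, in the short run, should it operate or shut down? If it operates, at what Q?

Variable cost is VC = 52Q - 12Q^2 + Q^3, so AVC = VC/Q = 52 - 12Q + Q^2 and MC = dTC/dQ = 52 - 24Q + 3Q^2.
The AVC parabola has its vertex at Q = 12/2 = 6, where AVC = 52 - 12·6 + 6^2 = €16.
With P < min AVC (€2 < €16), every unit sold adds to the loss.
Shutting down limits the loss to fixed cost, €594.

Shut down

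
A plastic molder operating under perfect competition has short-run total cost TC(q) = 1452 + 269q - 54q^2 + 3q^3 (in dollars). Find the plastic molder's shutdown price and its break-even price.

AVC = 269 - 54q + 3q^2; minimized at q = 9, giving min AVC = $26. That is the shutdown price.
ATC = 1452/q + 269 - 54q + 3q^2. Setting dATC/dq = −1452/q^2 − 54 + 6q = 0 gives q = 11 (since 6·11^3 − 54·11^2 = 1452).
min ATC = 1452/11 + 269 − 54·11 + 3·11^2 = $170. That is the break-even price.
Between these two prices the firm operates at a loss; above $170 it earns a profit.

Shutdown price = $26; break-even price = $170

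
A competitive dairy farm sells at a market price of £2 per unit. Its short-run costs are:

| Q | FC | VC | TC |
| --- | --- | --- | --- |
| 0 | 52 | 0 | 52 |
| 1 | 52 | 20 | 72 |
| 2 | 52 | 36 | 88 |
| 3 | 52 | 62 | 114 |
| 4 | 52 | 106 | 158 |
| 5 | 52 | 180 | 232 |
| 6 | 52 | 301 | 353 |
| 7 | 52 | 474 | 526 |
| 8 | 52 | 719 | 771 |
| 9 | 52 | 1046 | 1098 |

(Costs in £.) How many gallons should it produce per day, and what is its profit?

Profit at each row (π = 2Q − TC): Q=0: -52; Q=1: -70; Q=2: -84; Q=3: -108; Q=4: -150; Q=5: -222; Q=6: -341; Q=7: -512; Q=8: -755; Q=9: -1080.
Profit is highest at Q = 0. Equivalently, the lowest AVC in the table is 36/2 ≈ £18 at Q = 2, and P = £2 falls below it — price never covers variable cost, so the firm shuts down and loses only its fixed cost.

Q = 0 (shut down); profit = -£52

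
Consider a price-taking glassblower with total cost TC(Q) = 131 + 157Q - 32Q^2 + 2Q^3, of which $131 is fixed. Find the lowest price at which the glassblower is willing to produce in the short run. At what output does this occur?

$29 per unit, at Q = 8

The firm shuts down when price falls below the minimum of average variable cost. AVC = VC/Q = 157 - 32Q + 2Q^2.
At the minimum of AVC, MC = AVC. MC = 157 - 64Q + 6Q^2; setting MC = AVC gives 4Q^2 - 32Q = 0, so Q = 8. min AVC = 29.
So the shutdown price is $29.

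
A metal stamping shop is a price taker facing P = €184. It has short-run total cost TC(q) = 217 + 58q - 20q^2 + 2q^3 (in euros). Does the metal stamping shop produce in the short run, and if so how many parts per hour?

Strip out fixed cost: VC = 58q - 20q^2 + 2q^3. Then AVC = 58 - 20q + 2q^2 and MC = 58 - 40q + 6q^2.
AVC hits its minimum where MC = AVC, at q = 5, giving min AVC = 58 - 20·5 + 2·5^2 = €8.
Since P = €184 ≥ min AVC = €8, price covers variable cost and the firm should produce.
Set P = MC: 184 = 58 - 40q + 6q^2 → -126 - 40q + 6q^2 = 0. The roots are q = -7/3 and q = 9; the profit-maximizing output is on the rising part of MC, so q* = 9.
Check: AVC at q = 9 is €40 ≤ P, so revenue covers variable cost.
Profit = P·q − TC = 184·9 − 577 = €1079.

Produce at q = 9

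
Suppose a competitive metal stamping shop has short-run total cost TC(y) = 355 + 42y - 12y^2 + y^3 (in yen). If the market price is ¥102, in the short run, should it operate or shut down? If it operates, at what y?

Produce at y = 10

Variable cost is VC = 42y - 12y^2 + y^3, so AVC = VC/y = 42 - 12y + y^2 and MC = dTC/dy = 42 - 24y + 3y^2.
AVC hits its minimum where MC = AVC, at y = 6, giving min AVC = 42 - 12·6 + 6^2 = ¥6.
Since P = ¥102 ≥ min AVC = ¥6, price covers variable cost and the firm should produce.
Set P = MC: 102 = 42 - 24y + 3y^2 → -60 - 24y + 3y^2 = 0. The roots are y = -2 and y = 10; the profit-maximizing output is on the rising part of MC, so y* = 10.
Check: AVC at y = 10 is ¥22 ≤ P, so revenue covers variable cost.
Profit = P·y − TC = 102·10 − 575 = ¥445.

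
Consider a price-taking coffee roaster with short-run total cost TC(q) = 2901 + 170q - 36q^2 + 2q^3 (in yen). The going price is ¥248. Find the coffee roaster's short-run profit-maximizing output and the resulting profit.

AVC = 170 - 36q + 2q^2; min AVC = ¥8 at q = 9. Since P = ¥248 ≥ min AVC, the firm produces.
MC = 170 - 72q + 6q^2. Setting P = MC and taking the root on the rising branch gives q* = 13.
TR = 248·13 = 3224. TC = 2901 + 520 = 3421. Profit = 3224 − 3421 = -¥197.
That loss of ¥197 beats the ¥2901 the firm would lose by shutting down; producing recovers ¥2704 of fixed cost.

Profit = -¥197 at q = 13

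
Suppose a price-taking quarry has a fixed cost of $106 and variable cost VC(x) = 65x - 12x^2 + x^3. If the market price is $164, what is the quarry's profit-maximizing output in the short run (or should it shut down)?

Produce at x = 11

From TC, MC = TC'(x) = 65 - 24x + 3x^2 and AVC = VC/x = 65 - 12x + x^2.
AVC hits its minimum where MC = AVC, at x = 6, giving min AVC = 65 - 12·6 + 6^2 = $29.
Since P = $164 ≥ min AVC = $29, price covers variable cost and the firm should produce.
P = MC gives -99 - 24x + 3x^2 = 0, with roots -3 and 11. Take the larger (rising MC): x* = 11.
Check: AVC at x = 11 is $54 ≤ P, so revenue covers variable cost.
Profit = P·x − TC = 164·11 − 700 = $1104.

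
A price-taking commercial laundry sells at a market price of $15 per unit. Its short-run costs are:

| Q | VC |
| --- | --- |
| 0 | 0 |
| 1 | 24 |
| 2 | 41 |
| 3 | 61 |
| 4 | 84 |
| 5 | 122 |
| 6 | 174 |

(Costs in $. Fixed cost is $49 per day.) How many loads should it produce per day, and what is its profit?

Q = 0 (shut down); profit = -$49

Tabulate TR − TC: Q=0: -49; Q=1: -58; Q=2: -60; Q=3: -65; Q=4: -73; Q=5: -96; Q=6: -133.
Profit is highest at Q = 0. Equivalently, the lowest AVC in the table is 61/3 ≈ $20.33 at Q = 3, and P = $15 falls below it — price never covers variable cost, so the firm shuts down and loses only its fixed cost.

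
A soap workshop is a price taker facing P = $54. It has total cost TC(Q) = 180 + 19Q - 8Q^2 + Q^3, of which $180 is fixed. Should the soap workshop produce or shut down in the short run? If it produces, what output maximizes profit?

Strip out fixed cost: VC = 19Q - 8Q^2 + Q^3. Then AVC = 19 - 8Q + Q^2 and MC = 19 - 16Q + 3Q^2.
AVC is minimized where dAVC/dQ = -8 + 2Q = 0, at Q = 4; min AVC = 19 - 8·4 + 4^2 = $3.
Because $54 ≥ $3, revenue can cover variable cost; the firm operates.
Solving P = MC: -35 - 16Q + 3Q^2 = 0 ⇒ Q = -5/3 or 7. On the upward-sloping branch, Q* = 7.
Check: AVC at Q = 7 is $12 ≤ P, so revenue covers variable cost.
Profit = P·Q − TC = 54·7 − 264 = $114.

Produce at Q = 7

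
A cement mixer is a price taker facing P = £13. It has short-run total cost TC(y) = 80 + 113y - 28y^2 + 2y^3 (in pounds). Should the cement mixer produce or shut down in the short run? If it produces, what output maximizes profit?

Shut down

Variable cost is VC = 113y - 28y^2 + 2y^3, so AVC = VC/y = 113 - 28y + 2y^2 and MC = dTC/dy = 113 - 56y + 6y^2.
AVC is minimized where dAVC/dy = -28 + 4y = 0, at y = 7; min AVC = 113 - 28·7 + 2·7^2 = £15.
With P < min AVC (£13 < £15), every unit sold adds to the loss.
The firm minimizes its loss by shutting down and losing only its fixed cost of £80.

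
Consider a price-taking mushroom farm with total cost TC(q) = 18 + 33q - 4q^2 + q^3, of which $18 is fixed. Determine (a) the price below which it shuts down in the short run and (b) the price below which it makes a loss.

AVC = 33 - 4q + q^2; minimized at q = 2, giving min AVC = $29. That is the shutdown price.
ATC = 18/q + 33 - 4q + q^2. Setting dATC/dq = −18/q^2 − 4 + 2q = 0 gives q = 3 (since 2·3^3 − 4·3^2 = 18).
min ATC = 18/3 + 33 − 4·3 + 3^2 = $36. That is the break-even price.
For $29 ≤ P < $36 the firm produces at a loss; below $29 it shuts down.

Shutdown price = $29; break-even price = $36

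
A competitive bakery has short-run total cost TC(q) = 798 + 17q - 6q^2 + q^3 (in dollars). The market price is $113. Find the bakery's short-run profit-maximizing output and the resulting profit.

Profit = -$158 at q = 8

AVC = 17 - 6q + q^2 has its minimum $8 at q = 3; price $113 clears that bar, so the firm operates.
With MC = 17 - 12q + 3q^2, P = MC on the upward-sloping part at q* = 8.
TR = 113·8 = 904. TC = 798 + 264 = 1062. Profit = 904 − 1062 = -$158.
That loss of $158 beats the $798 the firm would lose by shutting down; producing recovers $640 of fixed cost.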